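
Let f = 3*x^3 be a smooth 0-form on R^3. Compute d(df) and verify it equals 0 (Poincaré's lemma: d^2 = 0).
d(df) = 0

Step 1: df = sum_i (∂f/∂x_i) dx_i = (9*x^2) dx + (0) dy + (0) dz.
Step 2: Apply d again. Using the 1-form formula, the coefficient of dx ∧ dy in d(df) is ∂^2 f/∂x ∂y - ∂^2 f/∂y ∂x = (0) - (0) = 0 (equality of mixed partials for smooth f).
Similarly for dx ∧ dz and dy ∧ dz — all coefficients vanish. So d(df) = 0.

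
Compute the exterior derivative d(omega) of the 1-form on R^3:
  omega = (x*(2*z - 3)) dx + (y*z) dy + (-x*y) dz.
d(omega) = (-2*x - y) dx ∧ dz + (-x - y) dy ∧ dz

For a 1-form omega = sum_i f_i dx_i, the exterior derivative is
  d(omega) = sum_{i < j} (∂f_j/∂x_i - ∂f_i/∂x_j) dx_i ∧ dx_j.
  coefficient of dx ∧ dz: ∂f_3/∂x - ∂f_1/∂z = ∂(-x*y)/∂x - ∂(x*(2*z - 3))/∂z = -2*x - y
  coefficient of dy ∧ dz: ∂f_3/∂y - ∂f_2/∂z = ∂(-x*y)/∂y - ∂(y*z)/∂z = -x - y
Assembling: d(omega) = (-2*x - y) dx ∧ dz + (-x - y) dy ∧ dz.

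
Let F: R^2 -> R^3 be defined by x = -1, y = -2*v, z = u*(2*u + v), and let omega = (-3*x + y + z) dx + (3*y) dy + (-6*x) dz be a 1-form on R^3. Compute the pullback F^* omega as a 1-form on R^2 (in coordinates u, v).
F^* omega = (24*u + 6*v) du + (6*u + 12*v) dv

Using F^*(f dg) = (f ∘ F) d(g ∘ F), substitute each coordinate x_i by F_i(u, v) in f_i, and replace dx_i by d F_i = (∂F_i/∂u) du + (∂F_i/∂v) dv.
  For the x component: f_1(F) = 2*u^2 + u*v - 2*v + 3; d F_1 = (0) du + (0) dv
  For the y component: f_2(F) = -6*v; d F_2 = (0) du + (-2) dv
  For the z component: f_3(F) = 6; d F_3 = (4*u + v) du + (u) dv
Combining and collecting du, dv coefficients:
  coeff of du: 24*u + 6*v
  coeff of dv: 6*u + 12*v
F^* omega = (24*u + 6*v) du + (6*u + 12*v) dv.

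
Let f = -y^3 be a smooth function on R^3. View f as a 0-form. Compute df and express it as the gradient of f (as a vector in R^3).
df = (0) dx + (-3*y^2) dy + (0) dz; grad f = (0, -3*y^2, 0)

For a 0-form f, d f = (∂f/∂x) dx + (∂f/∂y) dy + (∂f/∂z) dz. The components of the vector representation are exactly the entries of grad f in Cartesian coordinates:
  ∂f/∂x = 0
  ∂f/∂y = -3*y^2
  ∂f/∂z = 0.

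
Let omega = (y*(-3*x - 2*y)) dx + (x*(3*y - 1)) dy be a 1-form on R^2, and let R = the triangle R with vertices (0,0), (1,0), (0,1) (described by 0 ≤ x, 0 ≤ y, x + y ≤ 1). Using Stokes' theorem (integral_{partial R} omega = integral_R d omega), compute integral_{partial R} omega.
integral_(partial R) omega = 7/6

Stokes: integral_partial_R omega = integral_R d omega with d omega = (∂Q/∂x - ∂P/∂y) dx ∧ dy.
  ∂Q/∂x = 3*y - 1
  ∂P/∂y = -3*x - 4*y
  integrand = ∂Q/∂x - ∂P/∂y = 3*x + 7*y - 1.
Integrating over R: integral_0^1 integral_0^{1-x} (3*x + 7*y - 1) dy dx = 7/6.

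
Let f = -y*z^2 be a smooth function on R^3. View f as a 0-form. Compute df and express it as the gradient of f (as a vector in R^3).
df = (0) dx + (-z^2) dy + (-2*y*z) dz; grad f = (0, -z^2, -2*y*z)

For a 0-form f, d f = (∂f/∂x) dx + (∂f/∂y) dy + (∂f/∂z) dz. The components of the vector representation are exactly the entries of grad f in Cartesian coordinates:
  ∂f/∂x = 0
  ∂f/∂y = -z^2
  ∂f/∂z = -2*y*z.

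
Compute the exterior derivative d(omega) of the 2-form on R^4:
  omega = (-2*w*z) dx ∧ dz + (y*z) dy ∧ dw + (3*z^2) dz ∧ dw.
d(omega) = (-2*z) dx ∧ dz ∧ dw + (-y) dy ∧ dz ∧ dw

For a 2-form omega = sum_{i<j} g_{ij} dx_i ∧ dx_j, the exterior derivative is
  d(omega) = sum_{i<j} d(g_{ij}) ∧ dx_i ∧ dx_j = sum_{i<j, k} (∂g_{ij}/∂x_k) dx_k ∧ dx_i ∧ dx_j.
Expand each term, using dx_k ∧ dx_i ∧ dx_j = sgn(permutation) dx_{(a)} ∧ dx_{(b)} ∧ dx_{(c)} with (a < b < c) sorted:
  d(-2*w*z) includes (∂/∂w)(-2*w*z) dw = (-2*z) dw, which multiplied by dx ∧ dz gives (-2*z) dx ∧ dz ∧ dw
  d(y*z) includes (∂/∂z)(y*z) dz = (y) dz, which multiplied by dy ∧ dw gives (-y) dy ∧ dz ∧ dw
Collecting like 3-forms: d(omega) = (-2*z) dx ∧ dz ∧ dw + (-y) dy ∧ dz ∧ dw.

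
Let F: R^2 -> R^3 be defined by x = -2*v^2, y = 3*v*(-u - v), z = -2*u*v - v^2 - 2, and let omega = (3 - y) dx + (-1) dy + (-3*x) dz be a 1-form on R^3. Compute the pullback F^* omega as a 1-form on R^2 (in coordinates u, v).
F^* omega = (-12*v^3 + 3*v) du + (-24*u*v^2 + 3*u - 24*v^3 - 6*v) dv

Using F^*(f dg) = (f ∘ F) d(g ∘ F), substitute each coordinate x_i by F_i(u, v) in f_i, and replace dx_i by d F_i = (∂F_i/∂u) du + (∂F_i/∂v) dv.
  For the x component: f_1(F) = 3*u*v + 3*v^2 + 3; d F_1 = (0) du + (-4*v) dv
  For the y component: f_2(F) = -1; d F_2 = (-3*v) du + (-3*u - 6*v) dv
  For the z component: f_3(F) = 6*v^2; d F_3 = (-2*v) du + (-2*u - 2*v) dv
Combining and collecting du, dv coefficients:
  coeff of du: -12*v^3 + 3*v
  coeff of dv: -24*u*v^2 + 3*u - 24*v^3 - 6*v
F^* omega = (-12*v^3 + 3*v) du + (-24*u*v^2 + 3*u - 24*v^3 - 6*v) dv.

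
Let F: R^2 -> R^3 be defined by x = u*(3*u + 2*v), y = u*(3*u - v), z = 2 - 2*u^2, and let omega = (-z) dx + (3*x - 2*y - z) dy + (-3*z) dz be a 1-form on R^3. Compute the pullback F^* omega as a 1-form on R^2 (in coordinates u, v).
F^* omega = (18*u^3 + 47*u^2*v - 8*u*v^2 - 2*v) du + (u*(-u^2 - 8*u*v - 2)) dv

Using F^*(f dg) = (f ∘ F) d(g ∘ F), substitute each coordinate x_i by F_i(u, v) in f_i, and replace dx_i by d F_i = (∂F_i/∂u) du + (∂F_i/∂v) dv.
  For the x component: f_1(F) = 2*u^2 - 2; d F_1 = (6*u + 2*v) du + (2*u) dv
  For the y component: f_2(F) = 5*u^2 + 8*u*v - 2; d F_2 = (6*u - v) du + (-u) dv
  For the z component: f_3(F) = 6*u^2 - 6; d F_3 = (-4*u) du + (0) dv
Combining and collecting du, dv coefficients:
  coeff of du: 18*u^3 + 47*u^2*v - 8*u*v^2 - 2*v
  coeff of dv: u*(-u^2 - 8*u*v - 2)
F^* omega = (18*u^3 + 47*u^2*v - 8*u*v^2 - 2*v) du + (u*(-u^2 - 8*u*v - 2)) dv.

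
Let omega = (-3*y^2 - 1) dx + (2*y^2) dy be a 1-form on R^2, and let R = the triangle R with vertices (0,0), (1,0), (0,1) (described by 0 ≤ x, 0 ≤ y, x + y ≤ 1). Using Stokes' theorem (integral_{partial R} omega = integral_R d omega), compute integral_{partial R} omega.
integral_(partial R) omega = 1

Stokes: integral_partial_R omega = integral_R d omega with d omega = (∂Q/∂x - ∂P/∂y) dx ∧ dy.
  ∂Q/∂x = 0
  ∂P/∂y = -6*y
  integrand = ∂Q/∂x - ∂P/∂y = 6*y.
Integrating over R: integral_0^1 integral_0^{1-x} (6*y) dy dx = 1.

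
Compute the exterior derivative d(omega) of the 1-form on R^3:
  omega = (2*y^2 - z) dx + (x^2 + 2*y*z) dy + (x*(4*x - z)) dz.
d(omega) = (2*x - 4*y) dx ∧ dy + (8*x - z + 1) dx ∧ dz + (-2*y) dy ∧ dz

For a 1-form omega = sum_i f_i dx_i, the exterior derivative is
  d(omega) = sum_{i < j} (∂f_j/∂x_i - ∂f_i/∂x_j) dx_i ∧ dx_j.
  coefficient of dx ∧ dy: ∂f_2/∂x - ∂f_1/∂y = ∂(x^2 + 2*y*z)/∂x - ∂(2*y^2 - z)/∂y = 2*x - 4*y
  coefficient of dx ∧ dz: ∂f_3/∂x - ∂f_1/∂z = ∂(x*(4*x - z))/∂x - ∂(2*y^2 - z)/∂z = 8*x - z + 1
  coefficient of dy ∧ dz: ∂f_3/∂y - ∂f_2/∂z = ∂(x*(4*x - z))/∂y - ∂(x^2 + 2*y*z)/∂z = -2*y
Assembling: d(omega) = (2*x - 4*y) dx ∧ dy + (8*x - z + 1) dx ∧ dz + (-2*y) dy ∧ dz.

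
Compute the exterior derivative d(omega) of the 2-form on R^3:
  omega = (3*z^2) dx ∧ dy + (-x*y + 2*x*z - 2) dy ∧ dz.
d(omega) = (-y + 8*z) dx ∧ dy ∧ dz

For a 2-form omega = sum_{i<j} g_{ij} dx_i ∧ dx_j, the exterior derivative is
  d(omega) = sum_{i<j} d(g_{ij}) ∧ dx_i ∧ dx_j = sum_{i<j, k} (∂g_{ij}/∂x_k) dx_k ∧ dx_i ∧ dx_j.
Expand each term, using dx_k ∧ dx_i ∧ dx_j = sgn(permutation) dx_{(a)} ∧ dx_{(b)} ∧ dx_{(c)} with (a < b < c) sorted:
  d(3*z^2) includes (∂/∂z)(3*z^2) dz = (6*z) dz, which multiplied by dx ∧ dy gives (6*z) dx ∧ dy ∧ dz
  d(-x*y + 2*x*z - 2) includes (∂/∂x)(-x*y + 2*x*z - 2) dx = (-y + 2*z) dx, which multiplied by dy ∧ dz gives (-y + 2*z) dx ∧ dy ∧ dz
Collecting like 3-forms: d(omega) = (-y + 8*z) dx ∧ dy ∧ dz.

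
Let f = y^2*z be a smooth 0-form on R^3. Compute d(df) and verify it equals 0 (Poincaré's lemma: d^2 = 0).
d(df) = 0

Step 1: df = sum_i (∂f/∂x_i) dx_i = (0) dx + (2*y*z) dy + (y^2) dz.
Step 2: Apply d again. Using the 1-form formula, the coefficient of dx ∧ dy in d(df) is ∂^2 f/∂x ∂y - ∂^2 f/∂y ∂x = (0) - (0) = 0 (equality of mixed partials for smooth f).
Similarly for dx ∧ dz and dy ∧ dz — all coefficients vanish. So d(df) = 0.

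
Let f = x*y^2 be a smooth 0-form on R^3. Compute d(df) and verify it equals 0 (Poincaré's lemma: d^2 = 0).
d(df) = 0

Step 1: df = sum_i (∂f/∂x_i) dx_i = (y^2) dx + (2*x*y) dy + (0) dz.
Step 2: Apply d again. Using the 1-form formula, the coefficient of dx ∧ dy in d(df) is ∂^2 f/∂x ∂y - ∂^2 f/∂y ∂x = (2*y) - (2*y) = 0 (equality of mixed partials for smooth f).
Similarly for dx ∧ dz and dy ∧ dz — all coefficients vanish. So d(df) = 0.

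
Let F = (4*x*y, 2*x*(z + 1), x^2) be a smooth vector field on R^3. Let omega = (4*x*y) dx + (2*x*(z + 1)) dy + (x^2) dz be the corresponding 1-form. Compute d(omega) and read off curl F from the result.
d(omega) = (-2*x) dy ∧ dz + (-2*x) dz ∧ dx + (-4*x + 2*z + 2) dx ∧ dy; curl F = (-2*x, -2*x, -4*x + 2*z + 2)

d omega = sum_{i<j} (∂f_j/∂x_i - ∂f_i/∂x_j) dx_i ∧ dx_j. Under the identification (dy ∧ dz, dz ∧ dx, dx ∧ dy) ↔ (e_x, e_y, e_z), the coefficients are exactly the components of curl F. Compute:
  ∂R/∂y - ∂Q/∂z = (0) - (2*x) = -2*x
  ∂P/∂z - ∂R/∂x = (0) - (2*x) = -2*x
  ∂Q/∂x - ∂P/∂y = (2*z + 2) - (4*x) = -4*x + 2*z + 2.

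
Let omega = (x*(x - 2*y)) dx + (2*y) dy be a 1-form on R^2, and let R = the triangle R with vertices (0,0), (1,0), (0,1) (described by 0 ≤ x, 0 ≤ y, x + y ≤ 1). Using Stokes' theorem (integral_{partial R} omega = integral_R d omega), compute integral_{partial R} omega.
integral_(partial R) omega = 1/3

Stokes: integral_partial_R omega = integral_R d omega with d omega = (∂Q/∂x - ∂P/∂y) dx ∧ dy.
  ∂Q/∂x = 0
  ∂P/∂y = -2*x
  integrand = ∂Q/∂x - ∂P/∂y = 2*x.
Integrating over R: integral_0^1 integral_0^{1-x} (2*x) dy dx = 1/3.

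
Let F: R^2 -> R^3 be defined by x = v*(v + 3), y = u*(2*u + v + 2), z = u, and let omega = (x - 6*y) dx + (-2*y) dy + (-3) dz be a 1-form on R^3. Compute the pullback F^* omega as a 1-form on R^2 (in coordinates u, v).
F^* omega = (-16*u^3 - 12*u^2*v - 24*u^2 - 2*u*v^2 - 8*u*v - 8*u - 3) du + (-4*u^3 - 26*u^2*v - 40*u^2 - 12*u*v^2 - 42*u*v - 36*u + 2*v^3 + 9*v^2 + 9*v) dv

Using F^*(f dg) = (f ∘ F) d(g ∘ F), substitute each coordinate x_i by F_i(u, v) in f_i, and replace dx_i by d F_i = (∂F_i/∂u) du + (∂F_i/∂v) dv.
  For the x component: f_1(F) = -12*u^2 - 6*u*v - 12*u + v^2 + 3*v; d F_1 = (0) du + (2*v + 3) dv
  For the y component: f_2(F) = 2*u*(-2*u - v - 2); d F_2 = (4*u + v + 2) du + (u) dv
  For the z component: f_3(F) = -3; d F_3 = (1) du + (0) dv
Combining and collecting du, dv coefficients:
  coeff of du: -16*u^3 - 12*u^2*v - 24*u^2 - 2*u*v^2 - 8*u*v - 8*u - 3
  coeff of dv: -4*u^3 - 26*u^2*v - 40*u^2 - 12*u*v^2 - 42*u*v - 36*u + 2*v^3 + 9*v^2 + 9*v
F^* omega = (-16*u^3 - 12*u^2*v - 24*u^2 - 2*u*v^2 - 8*u*v - 8*u - 3) du + (-4*u^3 - 26*u^2*v - 40*u^2 - 12*u*v^2 - 42*u*v - 36*u + 2*v^3 + 9*v^2 + 9*v) dv.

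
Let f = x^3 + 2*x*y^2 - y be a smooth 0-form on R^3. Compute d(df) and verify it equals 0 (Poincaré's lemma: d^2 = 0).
d(df) = 0

Step 1: df = sum_i (∂f/∂x_i) dx_i = (3*x^2 + 2*y^2) dx + (4*x*y - 1) dy + (0) dz.
Step 2: Apply d again. Using the 1-form formula, the coefficient of dx ∧ dy in d(df) is ∂^2 f/∂x ∂y - ∂^2 f/∂y ∂x = (4*y) - (4*y) = 0 (equality of mixed partials for smooth f).
Similarly for dx ∧ dz and dy ∧ dz — all coefficients vanish. So d(df) = 0.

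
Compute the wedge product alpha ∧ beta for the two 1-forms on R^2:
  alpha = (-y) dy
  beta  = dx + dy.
alpha ∧ beta = (y) dx ∧ dy

Distribute the wedge, using dx_i ∧ dx_j = -dx_j ∧ dx_i and dx_i ∧ dx_i = 0. For each pair (i, j) with i < j, the coefficient of dx_i ∧ dx_j in alpha ∧ beta is (alpha_i * beta_j - alpha_j * beta_i). Collecting: alpha ∧ beta = (y) dx ∧ dy.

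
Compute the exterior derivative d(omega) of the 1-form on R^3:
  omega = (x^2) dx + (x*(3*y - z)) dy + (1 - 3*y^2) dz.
d(omega) = (3*y - z) dx ∧ dy + (x - 6*y) dy ∧ dz

For a 1-form omega = sum_i f_i dx_i, the exterior derivative is
  d(omega) = sum_{i < j} (∂f_j/∂x_i - ∂f_i/∂x_j) dx_i ∧ dx_j.
  coefficient of dx ∧ dy: ∂f_2/∂x - ∂f_1/∂y = ∂(x*(3*y - z))/∂x - ∂(x^2)/∂y = 3*y - z
  coefficient of dy ∧ dz: ∂f_3/∂y - ∂f_2/∂z = ∂(1 - 3*y^2)/∂y - ∂(x*(3*y - z))/∂z = x - 6*y
Assembling: d(omega) = (3*y - z) dx ∧ dy + (x - 6*y) dy ∧ dz.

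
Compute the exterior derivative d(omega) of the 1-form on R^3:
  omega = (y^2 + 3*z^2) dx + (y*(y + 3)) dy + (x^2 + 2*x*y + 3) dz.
d(omega) = (-2*y) dx ∧ dy + (2*x + 2*y - 6*z) dx ∧ dz + (2*x) dy ∧ dz

For a 1-form omega = sum_i f_i dx_i, the exterior derivative is
  d(omega) = sum_{i < j} (∂f_j/∂x_i - ∂f_i/∂x_j) dx_i ∧ dx_j.
  coefficient of dx ∧ dy: ∂f_2/∂x - ∂f_1/∂y = ∂(y*(y + 3))/∂x - ∂(y^2 + 3*z^2)/∂y = -2*y
  coefficient of dx ∧ dz: ∂f_3/∂x - ∂f_1/∂z = ∂(x^2 + 2*x*y + 3)/∂x - ∂(y^2 + 3*z^2)/∂z = 2*x + 2*y - 6*z
  coefficient of dy ∧ dz: ∂f_3/∂y - ∂f_2/∂z = ∂(x^2 + 2*x*y + 3)/∂y - ∂(y*(y + 3))/∂z = 2*x
Assembling: d(omega) = (-2*y) dx ∧ dy + (2*x + 2*y - 6*z) dx ∧ dz + (2*x) dy ∧ dz.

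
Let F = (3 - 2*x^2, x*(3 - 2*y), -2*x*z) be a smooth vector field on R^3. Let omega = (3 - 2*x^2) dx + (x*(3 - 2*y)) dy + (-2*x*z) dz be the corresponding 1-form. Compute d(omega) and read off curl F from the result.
d(omega) = (0) dy ∧ dz + (2*z) dz ∧ dx + (3 - 2*y) dx ∧ dy; curl F = (0, 2*z, 3 - 2*y)

d omega = sum_{i<j} (∂f_j/∂x_i - ∂f_i/∂x_j) dx_i ∧ dx_j. Under the identification (dy ∧ dz, dz ∧ dx, dx ∧ dy) ↔ (e_x, e_y, e_z), the coefficients are exactly the components of curl F. Compute:
  ∂R/∂y - ∂Q/∂z = (0) - (0) = 0
  ∂P/∂z - ∂R/∂x = (0) - (-2*z) = 2*z
  ∂Q/∂x - ∂P/∂y = (3 - 2*y) - (0) = 3 - 2*y.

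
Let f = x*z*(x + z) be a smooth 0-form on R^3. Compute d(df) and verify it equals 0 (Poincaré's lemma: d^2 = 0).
d(df) = 0

Step 1: df = sum_i (∂f/∂x_i) dx_i = (z*(2*x + z)) dx + (0) dy + (x*(x + 2*z)) dz.
Step 2: Apply d again. Using the 1-form formula, the coefficient of dx ∧ dy in d(df) is ∂^2 f/∂x ∂y - ∂^2 f/∂y ∂x = (0) - (0) = 0 (equality of mixed partials for smooth f).
Similarly for dx ∧ dz and dy ∧ dz — all coefficients vanish. So d(df) = 0.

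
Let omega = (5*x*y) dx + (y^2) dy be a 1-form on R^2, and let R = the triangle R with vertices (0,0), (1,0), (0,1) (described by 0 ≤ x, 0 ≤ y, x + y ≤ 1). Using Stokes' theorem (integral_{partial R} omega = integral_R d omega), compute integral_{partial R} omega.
integral_(partial R) omega = -5/6

Stokes: integral_partial_R omega = integral_R d omega with d omega = (∂Q/∂x - ∂P/∂y) dx ∧ dy.
  ∂Q/∂x = 0
  ∂P/∂y = 5*x
  integrand = ∂Q/∂x - ∂P/∂y = -5*x.
Integrating over R: integral_0^1 integral_0^{1-x} (-5*x) dy dx = -5/6.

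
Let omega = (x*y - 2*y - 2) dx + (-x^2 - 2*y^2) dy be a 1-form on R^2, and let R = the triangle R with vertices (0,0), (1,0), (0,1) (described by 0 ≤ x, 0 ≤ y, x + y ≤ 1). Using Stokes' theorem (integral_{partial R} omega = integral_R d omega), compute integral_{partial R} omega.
integral_(partial R) omega = 1/2

Stokes: integral_partial_R omega = integral_R d omega with d omega = (∂Q/∂x - ∂P/∂y) dx ∧ dy.
  ∂Q/∂x = -2*x
  ∂P/∂y = x - 2
  integrand = ∂Q/∂x - ∂P/∂y = 2 - 3*x.
Integrating over R: integral_0^1 integral_0^{1-x} (2 - 3*x) dy dx = 1/2.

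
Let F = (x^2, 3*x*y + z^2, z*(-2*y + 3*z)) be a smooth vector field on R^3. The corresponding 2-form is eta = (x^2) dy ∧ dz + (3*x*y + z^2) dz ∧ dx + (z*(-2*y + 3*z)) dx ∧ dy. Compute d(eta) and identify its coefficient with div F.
d(eta) = (5*x - 2*y + 6*z) dx ∧ dy ∧ dz; div F = 5*x - 2*y + 6*z

For a 2-form in R^3 of the form above, applying d gives a 3-form with coefficient ∂P/∂x + ∂Q/∂y + ∂R/∂z:
  ∂P/∂x = 2*x
  ∂Q/∂y = 3*x
  ∂R/∂z = -2*y + 6*z
Sum = 5*x - 2*y + 6*z, which is exactly div F.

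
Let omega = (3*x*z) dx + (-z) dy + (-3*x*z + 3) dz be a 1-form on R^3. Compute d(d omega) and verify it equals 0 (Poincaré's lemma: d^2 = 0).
d(d omega) = 0

Step 1: d omega = sum_{i<j} (∂f_j/∂x_i - ∂f_i/∂x_j) dx_i ∧ dx_j:
  coeff of dx ∧ dy: 0
  coeff of dx ∧ dz: -3*x - 3*z
  coeff of dy ∧ dz: 1
Step 2: Apply d again to each 2-form coefficient. The only possible 3-form in R^3 is dx ∧ dy ∧ dz, with coefficient
  ∂(coeff of dy∧dz)/∂x - ∂(coeff of dx∧dz)/∂y + ∂(coeff of dx∧dy)/∂z
  = ∂/∂x (1) - ∂/∂y (-3*x - 3*z) + ∂/∂z (0).
Each of these terms simplifies to sums of mixed partials that cancel in pairs. The result is 0 (by equality of mixed partials for smooth functions — Schwarz / Clairaut).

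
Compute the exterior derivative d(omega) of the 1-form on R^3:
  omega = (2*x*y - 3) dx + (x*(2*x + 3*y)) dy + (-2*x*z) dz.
d(omega) = (2*x + 3*y) dx ∧ dy + (-2*z) dx ∧ dz

For a 1-form omega = sum_i f_i dx_i, the exterior derivative is
  d(omega) = sum_{i < j} (∂f_j/∂x_i - ∂f_i/∂x_j) dx_i ∧ dx_j.
  coefficient of dx ∧ dy: ∂f_2/∂x - ∂f_1/∂y = ∂(x*(2*x + 3*y))/∂x - ∂(2*x*y - 3)/∂y = 2*x + 3*y
  coefficient of dx ∧ dz: ∂f_3/∂x - ∂f_1/∂z = ∂(-2*x*z)/∂x - ∂(2*x*y - 3)/∂z = -2*z
Assembling: d(omega) = (2*x + 3*y) dx ∧ dy + (-2*z) dx ∧ dz.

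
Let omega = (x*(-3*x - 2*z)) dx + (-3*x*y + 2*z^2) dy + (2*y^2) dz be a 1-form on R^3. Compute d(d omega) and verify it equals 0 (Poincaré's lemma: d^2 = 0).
d(d omega) = 0

Step 1: d omega = sum_{i<j} (∂f_j/∂x_i - ∂f_i/∂x_j) dx_i ∧ dx_j:
  coeff of dx ∧ dy: -3*y
  coeff of dx ∧ dz: 2*x
  coeff of dy ∧ dz: 4*y - 4*z
Step 2: Apply d again to each 2-form coefficient. The only possible 3-form in R^3 is dx ∧ dy ∧ dz, with coefficient
  ∂(coeff of dy∧dz)/∂x - ∂(coeff of dx∧dz)/∂y + ∂(coeff of dx∧dy)/∂z
  = ∂/∂x (4*y - 4*z) - ∂/∂y (2*x) + ∂/∂z (-3*y).
Each of these terms simplifies to sums of mixed partials that cancel in pairs. The result is 0 (by equality of mixed partials for smooth functions — Schwarz / Clairaut).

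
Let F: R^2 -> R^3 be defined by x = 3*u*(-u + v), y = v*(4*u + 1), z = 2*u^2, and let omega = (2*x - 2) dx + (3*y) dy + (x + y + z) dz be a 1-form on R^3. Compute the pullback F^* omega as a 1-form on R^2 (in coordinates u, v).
F^* omega = (32*u^3 - 26*u^2*v + 66*u*v^2 + 4*u*v + 12*u + 12*v^2 - 6*v) du + (-18*u^3 + 66*u^2*v + 24*u*v - 6*u + 3*v) dv

Using F^*(f dg) = (f ∘ F) d(g ∘ F), substitute each coordinate x_i by F_i(u, v) in f_i, and replace dx_i by d F_i = (∂F_i/∂u) du + (∂F_i/∂v) dv.
  For the x component: f_1(F) = -6*u^2 + 6*u*v - 2; d F_1 = (-6*u + 3*v) du + (3*u) dv
  For the y component: f_2(F) = 3*v*(4*u + 1); d F_2 = (4*v) du + (4*u + 1) dv
  For the z component: f_3(F) = -u^2 + 7*u*v + v; d F_3 = (4*u) du + (0) dv
Combining and collecting du, dv coefficients:
  coeff of du: 32*u^3 - 26*u^2*v + 66*u*v^2 + 4*u*v + 12*u + 12*v^2 - 6*v
  coeff of dv: -18*u^3 + 66*u^2*v + 24*u*v - 6*u + 3*v
F^* omega = (32*u^3 - 26*u^2*v + 66*u*v^2 + 4*u*v + 12*u + 12*v^2 - 6*v) du + (-18*u^3 + 66*u^2*v + 24*u*v - 6*u + 3*v) dv.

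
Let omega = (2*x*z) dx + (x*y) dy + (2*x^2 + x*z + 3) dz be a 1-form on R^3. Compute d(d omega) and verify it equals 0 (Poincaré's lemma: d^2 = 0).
d(d omega) = 0

Step 1: d omega = sum_{i<j} (∂f_j/∂x_i - ∂f_i/∂x_j) dx_i ∧ dx_j:
  coeff of dx ∧ dy: y
  coeff of dx ∧ dz: 2*x + z
  coeff of dy ∧ dz: 0
Step 2: Apply d again to each 2-form coefficient. The only possible 3-form in R^3 is dx ∧ dy ∧ dz, with coefficient
  ∂(coeff of dy∧dz)/∂x - ∂(coeff of dx∧dz)/∂y + ∂(coeff of dx∧dy)/∂z
  = ∂/∂x (0) - ∂/∂y (2*x + z) + ∂/∂z (y).
Each of these terms simplifies to sums of mixed partials that cancel in pairs. The result is 0 (by equality of mixed partials for smooth functions — Schwarz / Clairaut).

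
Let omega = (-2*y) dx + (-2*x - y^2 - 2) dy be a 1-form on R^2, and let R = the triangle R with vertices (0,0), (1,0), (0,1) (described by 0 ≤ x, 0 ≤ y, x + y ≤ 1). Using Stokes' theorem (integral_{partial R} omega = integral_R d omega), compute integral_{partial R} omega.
integral_(partial R) omega = 0

Stokes: integral_partial_R omega = integral_R d omega with d omega = (∂Q/∂x - ∂P/∂y) dx ∧ dy.
  ∂Q/∂x = -2
  ∂P/∂y = -2
  integrand = ∂Q/∂x - ∂P/∂y = 0.
Integrating over R: integral_0^1 integral_0^{1-x} (0) dy dx = 0.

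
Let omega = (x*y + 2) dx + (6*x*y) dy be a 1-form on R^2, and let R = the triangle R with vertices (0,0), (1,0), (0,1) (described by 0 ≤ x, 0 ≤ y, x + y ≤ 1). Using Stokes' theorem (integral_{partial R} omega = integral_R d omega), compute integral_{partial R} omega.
integral_(partial R) omega = 5/6

Stokes: integral_partial_R omega = integral_R d omega with d omega = (∂Q/∂x - ∂P/∂y) dx ∧ dy.
  ∂Q/∂x = 6*y
  ∂P/∂y = x
  integrand = ∂Q/∂x - ∂P/∂y = -x + 6*y.
Integrating over R: integral_0^1 integral_0^{1-x} (-x + 6*y) dy dx = 5/6.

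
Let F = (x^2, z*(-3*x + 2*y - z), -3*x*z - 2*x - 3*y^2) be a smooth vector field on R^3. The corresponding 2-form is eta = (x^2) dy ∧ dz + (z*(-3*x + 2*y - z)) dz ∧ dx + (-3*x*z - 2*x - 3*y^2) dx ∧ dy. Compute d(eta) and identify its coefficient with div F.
d(eta) = (-x + 2*z) dx ∧ dy ∧ dz; div F = -x + 2*z

For a 2-form in R^3 of the form above, applying d gives a 3-form with coefficient ∂P/∂x + ∂Q/∂y + ∂R/∂z:
  ∂P/∂x = 2*x
  ∂Q/∂y = 2*z
  ∂R/∂z = -3*x
Sum = -x + 2*z, which is exactly div F.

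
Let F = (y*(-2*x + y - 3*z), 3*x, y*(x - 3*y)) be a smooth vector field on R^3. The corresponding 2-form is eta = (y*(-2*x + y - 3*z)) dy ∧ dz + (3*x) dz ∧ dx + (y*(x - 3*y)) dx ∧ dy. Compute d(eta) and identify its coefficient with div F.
d(eta) = (-2*y) dx ∧ dy ∧ dz; div F = -2*y

For a 2-form in R^3 of the form above, applying d gives a 3-form with coefficient ∂P/∂x + ∂Q/∂y + ∂R/∂z:
  ∂P/∂x = -2*y
  ∂Q/∂y = 0
  ∂R/∂z = 0
Sum = -2*y, which is exactly div F.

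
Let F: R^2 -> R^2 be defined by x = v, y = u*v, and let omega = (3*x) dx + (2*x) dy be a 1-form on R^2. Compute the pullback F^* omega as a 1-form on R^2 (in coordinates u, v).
F^* omega = (2*v^2) du + (v*(2*u + 3)) dv

Using F^*(f dg) = (f ∘ F) d(g ∘ F), substitute each coordinate x_i by F_i(u, v) in f_i, and replace dx_i by d F_i = (∂F_i/∂u) du + (∂F_i/∂v) dv.
  For the x component: f_1(F) = 3*v; d F_1 = (0) du + (1) dv
  For the y component: f_2(F) = 2*v; d F_2 = (v) du + (u) dv
Combining and collecting du, dv coefficients:
  coeff of du: 2*v^2
  coeff of dv: v*(2*u + 3)
F^* omega = (2*v^2) du + (v*(2*u + 3)) dv.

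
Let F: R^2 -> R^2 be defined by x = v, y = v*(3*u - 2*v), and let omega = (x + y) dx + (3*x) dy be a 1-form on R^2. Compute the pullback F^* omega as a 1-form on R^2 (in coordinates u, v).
F^* omega = (9*v^2) du + (v*(12*u - 14*v + 1)) dv

Using F^*(f dg) = (f ∘ F) d(g ∘ F), substitute each coordinate x_i by F_i(u, v) in f_i, and replace dx_i by d F_i = (∂F_i/∂u) du + (∂F_i/∂v) dv.
  For the x component: f_1(F) = v*(3*u - 2*v + 1); d F_1 = (0) du + (1) dv
  For the y component: f_2(F) = 3*v; d F_2 = (3*v) du + (3*u - 4*v) dv
Combining and collecting du, dv coefficients:
  coeff of du: 9*v^2
  coeff of dv: v*(12*u - 14*v + 1)
F^* omega = (9*v^2) du + (v*(12*u - 14*v + 1)) dv.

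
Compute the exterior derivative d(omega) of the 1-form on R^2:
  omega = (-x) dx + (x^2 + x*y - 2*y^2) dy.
d(omega) = (2*x + y) dx ∧ dy

For a 1-form omega = sum_i f_i dx_i, the exterior derivative is
  d(omega) = sum_{i < j} (∂f_j/∂x_i - ∂f_i/∂x_j) dx_i ∧ dx_j.
  coefficient of dx ∧ dy: ∂f_2/∂x - ∂f_1/∂y = ∂(x^2 + x*y - 2*y^2)/∂x - ∂(-x)/∂y = 2*x + y
Assembling: d(omega) = (2*x + y) dx ∧ dy.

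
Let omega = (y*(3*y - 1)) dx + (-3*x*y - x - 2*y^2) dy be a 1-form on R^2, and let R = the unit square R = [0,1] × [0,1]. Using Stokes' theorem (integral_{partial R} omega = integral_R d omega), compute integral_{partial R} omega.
integral_(partial R) omega = -9/2

Stokes: integral_partial_R omega = integral_R d omega with d omega = (∂Q/∂x - ∂P/∂y) dx ∧ dy.
  ∂Q/∂x = -3*y - 1
  ∂P/∂y = 6*y - 1
  integrand = ∂Q/∂x - ∂P/∂y = -9*y.
Integrating over R: integral_0^1 integral_0^1 (-9*y) dx dy = -9/2.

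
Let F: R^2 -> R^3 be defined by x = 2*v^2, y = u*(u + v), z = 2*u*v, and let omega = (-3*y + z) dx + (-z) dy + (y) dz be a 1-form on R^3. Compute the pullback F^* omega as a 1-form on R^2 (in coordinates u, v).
F^* omega = (-2*u^2*v) du + (2*u*(u^2 - 6*u*v - 2*v^2)) dv

Using F^*(f dg) = (f ∘ F) d(g ∘ F), substitute each coordinate x_i by F_i(u, v) in f_i, and replace dx_i by d F_i = (∂F_i/∂u) du + (∂F_i/∂v) dv.
  For the x component: f_1(F) = u*(-3*u - v); d F_1 = (0) du + (4*v) dv
  For the y component: f_2(F) = -2*u*v; d F_2 = (2*u + v) du + (u) dv
  For the z component: f_3(F) = u*(u + v); d F_3 = (2*v) du + (2*u) dv
Combining and collecting du, dv coefficients:
  coeff of du: -2*u^2*v
  coeff of dv: 2*u*(u^2 - 6*u*v - 2*v^2)
F^* omega = (-2*u^2*v) du + (2*u*(u^2 - 6*u*v - 2*v^2)) dv.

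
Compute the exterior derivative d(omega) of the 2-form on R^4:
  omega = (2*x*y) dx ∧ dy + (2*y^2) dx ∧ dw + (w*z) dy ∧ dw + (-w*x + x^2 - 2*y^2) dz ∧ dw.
d(omega) = (-4*y) dx ∧ dy ∧ dw + (-w - 4*y) dy ∧ dz ∧ dw + (-w + 2*x) dx ∧ dz ∧ dw

For a 2-form omega = sum_{i<j} g_{ij} dx_i ∧ dx_j, the exterior derivative is
  d(omega) = sum_{i<j} d(g_{ij}) ∧ dx_i ∧ dx_j = sum_{i<j, k} (∂g_{ij}/∂x_k) dx_k ∧ dx_i ∧ dx_j.
Expand each term, using dx_k ∧ dx_i ∧ dx_j = sgn(permutation) dx_{(a)} ∧ dx_{(b)} ∧ dx_{(c)} with (a < b < c) sorted:
  d(2*y^2) includes (∂/∂y)(2*y^2) dy = (4*y) dy, which multiplied by dx ∧ dw gives (-4*y) dx ∧ dy ∧ dw
  d(w*z) includes (∂/∂z)(w*z) dz = (w) dz, which multiplied by dy ∧ dw gives (-w) dy ∧ dz ∧ dw
  d(-w*x + x^2 - 2*y^2) includes (∂/∂x)(-w*x + x^2 - 2*y^2) dx = (-w + 2*x) dx, which multiplied by dz ∧ dw gives (-w + 2*x) dx ∧ dz ∧ dw
  d(-w*x + x^2 - 2*y^2) includes (∂/∂y)(-w*x + x^2 - 2*y^2) dy = (-4*y) dy, which multiplied by dz ∧ dw gives (-4*y) dy ∧ dz ∧ dw
Collecting like 3-forms: d(omega) = (-4*y) dx ∧ dy ∧ dw + (-w - 4*y) dy ∧ dz ∧ dw + (-w + 2*x) dx ∧ dz ∧ dw.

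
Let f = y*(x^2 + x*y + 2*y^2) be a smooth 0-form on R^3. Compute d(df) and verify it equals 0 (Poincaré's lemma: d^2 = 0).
d(df) = 0

Step 1: df = sum_i (∂f/∂x_i) dx_i = (y*(2*x + y)) dx + (x^2 + 2*x*y + 6*y^2) dy + (0) dz.
Step 2: Apply d again. Using the 1-form formula, the coefficient of dx ∧ dy in d(df) is ∂^2 f/∂x ∂y - ∂^2 f/∂y ∂x = (2*x + 2*y) - (2*x + 2*y) = 0 (equality of mixed partials for smooth f).
Similarly for dx ∧ dz and dy ∧ dz — all coefficients vanish. So d(df) = 0.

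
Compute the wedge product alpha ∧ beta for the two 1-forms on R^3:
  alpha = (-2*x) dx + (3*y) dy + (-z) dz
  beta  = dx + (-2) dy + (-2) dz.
alpha ∧ beta = (4*x - 3*y) dx ∧ dy + (4*x + z) dx ∧ dz + (-6*y - 2*z) dy ∧ dz

Distribute the wedge, using dx_i ∧ dx_j = -dx_j ∧ dx_i and dx_i ∧ dx_i = 0. For each pair (i, j) with i < j, the coefficient of dx_i ∧ dx_j in alpha ∧ beta is (alpha_i * beta_j - alpha_j * beta_i). Collecting: alpha ∧ beta = (4*x - 3*y) dx ∧ dy + (4*x + z) dx ∧ dz + (-6*y - 2*z) dy ∧ dz.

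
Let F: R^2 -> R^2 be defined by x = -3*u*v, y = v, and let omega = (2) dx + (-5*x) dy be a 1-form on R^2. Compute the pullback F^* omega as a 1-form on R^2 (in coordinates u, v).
F^* omega = (-6*v) du + (3*u*(5*v - 2)) dv

Using F^*(f dg) = (f ∘ F) d(g ∘ F), substitute each coordinate x_i by F_i(u, v) in f_i, and replace dx_i by d F_i = (∂F_i/∂u) du + (∂F_i/∂v) dv.
  For the x component: f_1(F) = 2; d F_1 = (-3*v) du + (-3*u) dv
  For the y component: f_2(F) = 15*u*v; d F_2 = (0) du + (1) dv
Combining and collecting du, dv coefficients:
  coeff of du: -6*v
  coeff of dv: 3*u*(5*v - 2)
F^* omega = (-6*v) du + (3*u*(5*v - 2)) dv.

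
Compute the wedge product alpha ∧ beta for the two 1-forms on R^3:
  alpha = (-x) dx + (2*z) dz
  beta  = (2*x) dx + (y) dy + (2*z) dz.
alpha ∧ beta = (-x*y) dx ∧ dy + (-6*x*z) dx ∧ dz + (-2*y*z) dy ∧ dz

Distribute the wedge, using dx_i ∧ dx_j = -dx_j ∧ dx_i and dx_i ∧ dx_i = 0. For each pair (i, j) with i < j, the coefficient of dx_i ∧ dx_j in alpha ∧ beta is (alpha_i * beta_j - alpha_j * beta_i). Collecting: alpha ∧ beta = (-x*y) dx ∧ dy + (-6*x*z) dx ∧ dz + (-2*y*z) dy ∧ dz.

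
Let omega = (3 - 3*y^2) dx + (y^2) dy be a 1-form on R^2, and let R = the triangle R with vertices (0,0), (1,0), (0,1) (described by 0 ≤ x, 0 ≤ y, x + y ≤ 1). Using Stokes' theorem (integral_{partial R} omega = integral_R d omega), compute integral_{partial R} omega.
integral_(partial R) omega = 1

Stokes: integral_partial_R omega = integral_R d omega with d omega = (∂Q/∂x - ∂P/∂y) dx ∧ dy.
  ∂Q/∂x = 0
  ∂P/∂y = -6*y
  integrand = ∂Q/∂x - ∂P/∂y = 6*y.
Integrating over R: integral_0^1 integral_0^{1-x} (6*y) dy dx = 1.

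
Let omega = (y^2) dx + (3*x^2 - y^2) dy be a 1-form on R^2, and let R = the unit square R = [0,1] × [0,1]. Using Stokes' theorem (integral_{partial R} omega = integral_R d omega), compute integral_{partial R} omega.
integral_(partial R) omega = 2

Stokes: integral_partial_R omega = integral_R d omega with d omega = (∂Q/∂x - ∂P/∂y) dx ∧ dy.
  ∂Q/∂x = 6*x
  ∂P/∂y = 2*y
  integrand = ∂Q/∂x - ∂P/∂y = 6*x - 2*y.
Integrating over R: integral_0^1 integral_0^1 (6*x - 2*y) dx dy = 2.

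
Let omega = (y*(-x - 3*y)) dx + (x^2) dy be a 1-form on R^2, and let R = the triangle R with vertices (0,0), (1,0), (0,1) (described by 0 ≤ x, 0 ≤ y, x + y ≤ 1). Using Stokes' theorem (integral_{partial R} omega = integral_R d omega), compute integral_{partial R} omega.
integral_(partial R) omega = 3/2

Stokes: integral_partial_R omega = integral_R d omega with d omega = (∂Q/∂x - ∂P/∂y) dx ∧ dy.
  ∂Q/∂x = 2*x
  ∂P/∂y = -x - 6*y
  integrand = ∂Q/∂x - ∂P/∂y = 3*x + 6*y.
Integrating over R: integral_0^1 integral_0^{1-x} (3*x + 6*y) dy dx = 3/2.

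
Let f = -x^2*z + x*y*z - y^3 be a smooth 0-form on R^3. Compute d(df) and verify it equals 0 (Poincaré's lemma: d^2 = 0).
d(df) = 0

Step 1: df = sum_i (∂f/∂x_i) dx_i = (z*(-2*x + y)) dx + (x*z - 3*y^2) dy + (x*(-x + y)) dz.
Step 2: Apply d again. Using the 1-form formula, the coefficient of dx ∧ dy in d(df) is ∂^2 f/∂x ∂y - ∂^2 f/∂y ∂x = (z) - (z) = 0 (equality of mixed partials for smooth f).
Similarly for dx ∧ dz and dy ∧ dz — all coefficients vanish. So d(df) = 0.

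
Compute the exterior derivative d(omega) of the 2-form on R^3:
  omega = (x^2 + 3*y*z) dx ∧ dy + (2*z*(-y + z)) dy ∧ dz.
d(omega) = (3*y) dx ∧ dy ∧ dz

For a 2-form omega = sum_{i<j} g_{ij} dx_i ∧ dx_j, the exterior derivative is
  d(omega) = sum_{i<j} d(g_{ij}) ∧ dx_i ∧ dx_j = sum_{i<j, k} (∂g_{ij}/∂x_k) dx_k ∧ dx_i ∧ dx_j.
Expand each term, using dx_k ∧ dx_i ∧ dx_j = sgn(permutation) dx_{(a)} ∧ dx_{(b)} ∧ dx_{(c)} with (a < b < c) sorted:
  d(x^2 + 3*y*z) includes (∂/∂z)(x^2 + 3*y*z) dz = (3*y) dz, which multiplied by dx ∧ dy gives (3*y) dx ∧ dy ∧ dz
Collecting like 3-forms: d(omega) = (3*y) dx ∧ dy ∧ dz.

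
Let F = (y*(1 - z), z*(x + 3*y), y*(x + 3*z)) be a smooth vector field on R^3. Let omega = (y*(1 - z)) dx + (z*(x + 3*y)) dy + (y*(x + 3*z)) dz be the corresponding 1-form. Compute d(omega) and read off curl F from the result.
d(omega) = (-3*y + 3*z) dy ∧ dz + (-2*y) dz ∧ dx + (2*z - 1) dx ∧ dy; curl F = (-3*y + 3*z, -2*y, 2*z - 1)

d omega = sum_{i<j} (∂f_j/∂x_i - ∂f_i/∂x_j) dx_i ∧ dx_j. Under the identification (dy ∧ dz, dz ∧ dx, dx ∧ dy) ↔ (e_x, e_y, e_z), the coefficients are exactly the components of curl F. Compute:
  ∂R/∂y - ∂Q/∂z = (x + 3*z) - (x + 3*y) = -3*y + 3*z
  ∂P/∂z - ∂R/∂x = (-y) - (y) = -2*y
  ∂Q/∂x - ∂P/∂y = (z) - (1 - z) = 2*z - 1.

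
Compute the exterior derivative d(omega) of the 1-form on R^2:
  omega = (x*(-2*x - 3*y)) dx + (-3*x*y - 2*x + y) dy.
d(omega) = (3*x - 3*y - 2) dx ∧ dy

For a 1-form omega = sum_i f_i dx_i, the exterior derivative is
  d(omega) = sum_{i < j} (∂f_j/∂x_i - ∂f_i/∂x_j) dx_i ∧ dx_j.
  coefficient of dx ∧ dy: ∂f_2/∂x - ∂f_1/∂y = ∂(-3*x*y - 2*x + y)/∂x - ∂(x*(-2*x - 3*y))/∂y = 3*x - 3*y - 2
Assembling: d(omega) = (3*x - 3*y - 2) dx ∧ dy.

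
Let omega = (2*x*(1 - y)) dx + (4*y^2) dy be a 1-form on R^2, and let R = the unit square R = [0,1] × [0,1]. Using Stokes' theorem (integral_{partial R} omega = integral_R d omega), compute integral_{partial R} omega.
integral_(partial R) omega = 1

Stokes: integral_partial_R omega = integral_R d omega with d omega = (∂Q/∂x - ∂P/∂y) dx ∧ dy.
  ∂Q/∂x = 0
  ∂P/∂y = -2*x
  integrand = ∂Q/∂x - ∂P/∂y = 2*x.
Integrating over R: integral_0^1 integral_0^1 (2*x) dx dy = 1.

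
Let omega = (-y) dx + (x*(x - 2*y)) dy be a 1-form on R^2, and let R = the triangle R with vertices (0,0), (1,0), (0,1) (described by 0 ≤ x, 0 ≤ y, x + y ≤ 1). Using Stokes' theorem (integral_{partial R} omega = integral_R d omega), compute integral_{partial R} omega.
integral_(partial R) omega = 1/2

Stokes: integral_partial_R omega = integral_R d omega with d omega = (∂Q/∂x - ∂P/∂y) dx ∧ dy.
  ∂Q/∂x = 2*x - 2*y
  ∂P/∂y = -1
  integrand = ∂Q/∂x - ∂P/∂y = 2*x - 2*y + 1.
Integrating over R: integral_0^1 integral_0^{1-x} (2*x - 2*y + 1) dy dx = 1/2.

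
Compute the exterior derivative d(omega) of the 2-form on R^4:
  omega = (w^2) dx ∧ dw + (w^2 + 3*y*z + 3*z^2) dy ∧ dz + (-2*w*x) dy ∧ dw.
d(omega) = (2*w) dy ∧ dz ∧ dw + (-2*w) dx ∧ dy ∧ dw

For a 2-form omega = sum_{i<j} g_{ij} dx_i ∧ dx_j, the exterior derivative is
  d(omega) = sum_{i<j} d(g_{ij}) ∧ dx_i ∧ dx_j = sum_{i<j, k} (∂g_{ij}/∂x_k) dx_k ∧ dx_i ∧ dx_j.
Expand each term, using dx_k ∧ dx_i ∧ dx_j = sgn(permutation) dx_{(a)} ∧ dx_{(b)} ∧ dx_{(c)} with (a < b < c) sorted:
  d(w^2 + 3*y*z + 3*z^2) includes (∂/∂w)(w^2 + 3*y*z + 3*z^2) dw = (2*w) dw, which multiplied by dy ∧ dz gives (2*w) dy ∧ dz ∧ dw
  d(-2*w*x) includes (∂/∂x)(-2*w*x) dx = (-2*w) dx, which multiplied by dy ∧ dw gives (-2*w) dx ∧ dy ∧ dw
Collecting like 3-forms: d(omega) = (2*w) dy ∧ dz ∧ dw + (-2*w) dx ∧ dy ∧ dw.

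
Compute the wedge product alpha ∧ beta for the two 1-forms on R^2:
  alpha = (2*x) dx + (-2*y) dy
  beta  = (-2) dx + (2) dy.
alpha ∧ beta = (4*x - 4*y) dx ∧ dy

Distribute the wedge, using dx_i ∧ dx_j = -dx_j ∧ dx_i and dx_i ∧ dx_i = 0. For each pair (i, j) with i < j, the coefficient of dx_i ∧ dx_j in alpha ∧ beta is (alpha_i * beta_j - alpha_j * beta_i). Collecting: alpha ∧ beta = (4*x - 4*y) dx ∧ dy.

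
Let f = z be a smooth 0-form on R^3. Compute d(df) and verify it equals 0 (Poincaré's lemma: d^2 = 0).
d(df) = 0

Step 1: df = sum_i (∂f/∂x_i) dx_i = (0) dx + (0) dy + (1) dz.
Step 2: Apply d again. Using the 1-form formula, the coefficient of dx ∧ dy in d(df) is ∂^2 f/∂x ∂y - ∂^2 f/∂y ∂x = (0) - (0) = 0 (equality of mixed partials for smooth f).
Similarly for dx ∧ dz and dy ∧ dz — all coefficients vanish. So d(df) = 0.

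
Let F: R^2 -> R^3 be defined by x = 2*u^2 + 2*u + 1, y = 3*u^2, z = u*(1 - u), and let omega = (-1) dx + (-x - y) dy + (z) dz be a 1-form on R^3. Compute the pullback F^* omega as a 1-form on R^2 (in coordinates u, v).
F^* omega = (-28*u^3 - 15*u^2 - 9*u - 2) du

Using F^*(f dg) = (f ∘ F) d(g ∘ F), substitute each coordinate x_i by F_i(u, v) in f_i, and replace dx_i by d F_i = (∂F_i/∂u) du + (∂F_i/∂v) dv.
  For the x component: f_1(F) = -1; d F_1 = (4*u + 2) du + (0) dv
  For the y component: f_2(F) = -5*u^2 - 2*u - 1; d F_2 = (6*u) du + (0) dv
  For the z component: f_3(F) = u*(1 - u); d F_3 = (1 - 2*u) du + (0) dv
Combining and collecting du, dv coefficients:
  coeff of du: -28*u^3 - 15*u^2 - 9*u - 2
  coeff of dv: 0
F^* omega = (-28*u^3 - 15*u^2 - 9*u - 2) du.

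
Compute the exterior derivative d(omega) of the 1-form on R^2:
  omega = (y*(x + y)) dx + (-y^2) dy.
d(omega) = (-x - 2*y) dx ∧ dy

For a 1-form omega = sum_i f_i dx_i, the exterior derivative is
  d(omega) = sum_{i < j} (∂f_j/∂x_i - ∂f_i/∂x_j) dx_i ∧ dx_j.
  coefficient of dx ∧ dy: ∂f_2/∂x - ∂f_1/∂y = ∂(-y^2)/∂x - ∂(y*(x + y))/∂y = -x - 2*y
Assembling: d(omega) = (-x - 2*y) dx ∧ dy.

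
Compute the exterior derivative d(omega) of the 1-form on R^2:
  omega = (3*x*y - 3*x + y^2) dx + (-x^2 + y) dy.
d(omega) = (-5*x - 2*y) dx ∧ dy

For a 1-form omega = sum_i f_i dx_i, the exterior derivative is
  d(omega) = sum_{i < j} (∂f_j/∂x_i - ∂f_i/∂x_j) dx_i ∧ dx_j.
  coefficient of dx ∧ dy: ∂f_2/∂x - ∂f_1/∂y = ∂(-x^2 + y)/∂x - ∂(3*x*y - 3*x + y^2)/∂y = -5*x - 2*y
Assembling: d(omega) = (-5*x - 2*y) dx ∧ dy.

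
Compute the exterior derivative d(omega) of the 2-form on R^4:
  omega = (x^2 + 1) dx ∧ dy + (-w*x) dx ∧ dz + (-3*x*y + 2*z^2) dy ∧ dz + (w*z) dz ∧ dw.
d(omega) = (-x) dx ∧ dz ∧ dw + (-3*y) dx ∧ dy ∧ dz

For a 2-form omega = sum_{i<j} g_{ij} dx_i ∧ dx_j, the exterior derivative is
  d(omega) = sum_{i<j} d(g_{ij}) ∧ dx_i ∧ dx_j = sum_{i<j, k} (∂g_{ij}/∂x_k) dx_k ∧ dx_i ∧ dx_j.
Expand each term, using dx_k ∧ dx_i ∧ dx_j = sgn(permutation) dx_{(a)} ∧ dx_{(b)} ∧ dx_{(c)} with (a < b < c) sorted:
  d(-w*x) includes (∂/∂w)(-w*x) dw = (-x) dw, which multiplied by dx ∧ dz gives (-x) dx ∧ dz ∧ dw
  d(-3*x*y + 2*z^2) includes (∂/∂x)(-3*x*y + 2*z^2) dx = (-3*y) dx, which multiplied by dy ∧ dz gives (-3*y) dx ∧ dy ∧ dz
Collecting like 3-forms: d(omega) = (-x) dx ∧ dz ∧ dw + (-3*y) dx ∧ dy ∧ dz.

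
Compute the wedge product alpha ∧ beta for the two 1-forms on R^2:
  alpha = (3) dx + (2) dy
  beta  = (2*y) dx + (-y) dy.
alpha ∧ beta = (-7*y) dx ∧ dy

Distribute the wedge, using dx_i ∧ dx_j = -dx_j ∧ dx_i and dx_i ∧ dx_i = 0. For each pair (i, j) with i < j, the coefficient of dx_i ∧ dx_j in alpha ∧ beta is (alpha_i * beta_j - alpha_j * beta_i). Collecting: alpha ∧ beta = (-7*y) dx ∧ dy.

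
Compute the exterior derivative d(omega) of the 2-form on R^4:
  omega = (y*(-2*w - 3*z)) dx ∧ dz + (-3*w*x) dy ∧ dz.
d(omega) = (-w + 3*z) dx ∧ dy ∧ dz + (-2*y) dx ∧ dz ∧ dw + (-3*x) dy ∧ dz ∧ dw

For a 2-form omega = sum_{i<j} g_{ij} dx_i ∧ dx_j, the exterior derivative is
  d(omega) = sum_{i<j} d(g_{ij}) ∧ dx_i ∧ dx_j = sum_{i<j, k} (∂g_{ij}/∂x_k) dx_k ∧ dx_i ∧ dx_j.
Expand each term, using dx_k ∧ dx_i ∧ dx_j = sgn(permutation) dx_{(a)} ∧ dx_{(b)} ∧ dx_{(c)} with (a < b < c) sorted:
  d(y*(-2*w - 3*z)) includes (∂/∂y)(y*(-2*w - 3*z)) dy = (-2*w - 3*z) dy, which multiplied by dx ∧ dz gives (2*w + 3*z) dx ∧ dy ∧ dz
  d(y*(-2*w - 3*z)) includes (∂/∂w)(y*(-2*w - 3*z)) dw = (-2*y) dw, which multiplied by dx ∧ dz gives (-2*y) dx ∧ dz ∧ dw
  d(-3*w*x) includes (∂/∂x)(-3*w*x) dx = (-3*w) dx, which multiplied by dy ∧ dz gives (-3*w) dx ∧ dy ∧ dz
  d(-3*w*x) includes (∂/∂w)(-3*w*x) dw = (-3*x) dw, which multiplied by dy ∧ dz gives (-3*x) dy ∧ dz ∧ dw
Collecting like 3-forms: d(omega) = (-w + 3*z) dx ∧ dy ∧ dz + (-2*y) dx ∧ dz ∧ dw + (-3*x) dy ∧ dz ∧ dw.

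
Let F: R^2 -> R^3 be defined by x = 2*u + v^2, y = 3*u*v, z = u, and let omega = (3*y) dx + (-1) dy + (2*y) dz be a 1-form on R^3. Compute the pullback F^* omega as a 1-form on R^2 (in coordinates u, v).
F^* omega = (3*v*(8*u - 1)) du + (3*u*(6*v^2 - 1)) dv

Using F^*(f dg) = (f ∘ F) d(g ∘ F), substitute each coordinate x_i by F_i(u, v) in f_i, and replace dx_i by d F_i = (∂F_i/∂u) du + (∂F_i/∂v) dv.
  For the x component: f_1(F) = 9*u*v; d F_1 = (2) du + (2*v) dv
  For the y component: f_2(F) = -1; d F_2 = (3*v) du + (3*u) dv
  For the z component: f_3(F) = 6*u*v; d F_3 = (1) du + (0) dv
Combining and collecting du, dv coefficients:
  coeff of du: 3*v*(8*u - 1)
  coeff of dv: 3*u*(6*v^2 - 1)
F^* omega = (3*v*(8*u - 1)) du + (3*u*(6*v^2 - 1)) dv.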